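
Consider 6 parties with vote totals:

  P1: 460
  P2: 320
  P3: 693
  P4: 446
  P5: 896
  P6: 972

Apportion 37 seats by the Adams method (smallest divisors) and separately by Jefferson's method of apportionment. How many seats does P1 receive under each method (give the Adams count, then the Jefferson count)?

5 and 4

Adams: P1 5, P2 3, P3 7, P4 4, P5 9, P6 9.
Jefferson: P1 4, P2 3, P3 7, P4 4, P5 9, P6 10.
P1 gets 5 under Adams and 4 under Jefferson.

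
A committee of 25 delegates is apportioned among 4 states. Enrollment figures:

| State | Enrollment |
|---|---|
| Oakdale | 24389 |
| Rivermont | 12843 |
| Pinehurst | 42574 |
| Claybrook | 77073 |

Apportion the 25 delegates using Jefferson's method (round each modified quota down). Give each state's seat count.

Standard divisor 156879/25 ≈ 6275.16; standard quotas: Oakdale 3.887, Rivermont 2.047, Pinehurst 6.785, Claybrook 12.282.
Rounding down gives 3, 2, 6, 12 = 23 seats, so the divisor must be adjusted.
With modified divisor 6000: modified quotas Oakdale 4.065, Rivermont 2.140, Pinehurst 7.096, Claybrook 12.845.
Rounding down: Oakdale 4, Rivermont 2, Pinehurst 7, Claybrook 12 (total 25).

Oakdale: 4, Rivermont: 2, Pinehurst: 7, Claybrook: 12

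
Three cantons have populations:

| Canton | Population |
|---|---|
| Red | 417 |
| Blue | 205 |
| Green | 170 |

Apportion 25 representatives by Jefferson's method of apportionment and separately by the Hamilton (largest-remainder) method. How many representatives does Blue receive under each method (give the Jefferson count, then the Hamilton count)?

Jefferson: Red 14, Blue 6, Green 5.
Hamilton: Red 13, Blue 7, Green 5.
Blue gets 6 under Jefferson and 7 under Hamilton.

6 and 7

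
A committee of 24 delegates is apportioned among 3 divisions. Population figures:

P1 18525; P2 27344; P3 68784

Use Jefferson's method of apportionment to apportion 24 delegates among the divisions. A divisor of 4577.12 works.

P1: 4, P2: 5, P3: 15

With modified divisor 4577.12: modified quotas P1 4.047, P2 5.974, P3 15.028.
Rounding down: P1 4, P2 5, P3 15 (total 24).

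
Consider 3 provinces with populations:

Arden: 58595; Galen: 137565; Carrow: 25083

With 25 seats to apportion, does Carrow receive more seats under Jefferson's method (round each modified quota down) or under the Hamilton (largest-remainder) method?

Jefferson: Arden 7, Galen 16, Carrow 2.
Hamilton: Arden 7, Galen 15, Carrow 3.
Carrow gets 2 under Jefferson and 3 under Hamilton.

Hamilton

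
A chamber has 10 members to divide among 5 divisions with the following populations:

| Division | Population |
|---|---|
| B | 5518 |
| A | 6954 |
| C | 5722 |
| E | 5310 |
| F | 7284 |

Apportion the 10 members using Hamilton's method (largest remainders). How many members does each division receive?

Standard divisor: 30788 ÷ 10 ≈ 3078.8.
Standard quotas: B 1.7923, A 2.2587, C 1.8585, E 1.7247, F 2.3659.
Lower quotas: B 1, A 2, C 1, E 1, F 2 (sum 7, leaving 3 seats).
Remainders in descending order: C 0.8585, B 0.7923, E 0.7247, F 0.3659, A 0.2587.
Largest remainders: C, B, E receive the extra seats.

B 2, A 2, C 2, E 2, F 2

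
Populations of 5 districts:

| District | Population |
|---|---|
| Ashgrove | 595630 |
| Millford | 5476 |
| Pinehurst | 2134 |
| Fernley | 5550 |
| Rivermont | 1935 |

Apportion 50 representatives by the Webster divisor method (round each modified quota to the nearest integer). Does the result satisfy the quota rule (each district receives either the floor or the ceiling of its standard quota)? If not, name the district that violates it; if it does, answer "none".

Ashgrove

Standard quotas: Ashgrove 48.764, Millford 0.448, Pinehurst 0.175, Fernley 0.454, Rivermont 0.158.
Webster allocation: Ashgrove 50, Millford 0, Pinehurst 0, Fernley 0, Rivermont 0.
Ashgrove has quota 48.764 (lower 48, upper 49) but receives 50 — outside the quota interval.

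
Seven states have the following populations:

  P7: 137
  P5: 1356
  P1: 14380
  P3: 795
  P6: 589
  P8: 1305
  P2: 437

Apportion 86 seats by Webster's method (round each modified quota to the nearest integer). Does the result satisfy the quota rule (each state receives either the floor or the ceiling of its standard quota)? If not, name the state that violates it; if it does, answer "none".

P1

Standard quotas: P7 0.620, P5 6.138, P1 65.092, P3 3.599, P6 2.666, P8 5.907, P2 1.978.
Webster allocation: P7 1, P5 6, P1 64, P3 4, P6 3, P8 6, P2 2.
P1 has quota 65.092 (lower 65, upper 66) but receives 64 — outside the quota interval.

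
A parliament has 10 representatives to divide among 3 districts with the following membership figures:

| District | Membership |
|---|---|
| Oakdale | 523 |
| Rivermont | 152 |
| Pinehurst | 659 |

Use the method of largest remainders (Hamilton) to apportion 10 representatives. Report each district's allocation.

Total 1334; standard divisor 1334/10 ≈ 133.4.
Standard quotas: Oakdale 3.921, Rivermont 1.139, Pinehurst 4.940.
Lower quotas: Oakdale 3, Rivermont 1, Pinehurst 4 (sum 8, leaving 2 seats).
Remainders in descending order: Pinehurst 0.940, Oakdale 0.921, Rivermont 0.139.
Largest remainders: Pinehurst, Oakdale receive the extra seats.

Oakdale: 4, Rivermont: 1, Pinehurst: 5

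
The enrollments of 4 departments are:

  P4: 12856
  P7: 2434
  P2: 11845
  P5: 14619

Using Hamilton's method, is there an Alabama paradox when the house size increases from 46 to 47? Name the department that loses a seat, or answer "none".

At 46 seats: P4 14, P7 3, P2 13, P5 16.
At 47 seats: P4 15, P7 3, P2 13, P5 16.
No department's allocation decreased.

none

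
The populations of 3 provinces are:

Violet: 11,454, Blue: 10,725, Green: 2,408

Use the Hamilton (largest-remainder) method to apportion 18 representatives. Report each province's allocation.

Violet 8, Blue 8, Green 2

Total 24587; standard divisor 24587/18 ≈ 1365.944.
Standard quotas: Violet 8.3854, Blue 7.8517, Green 1.7629.
Lower quotas: Violet 8, Blue 7, Green 1 (sum 16, leaving 2 seats).
Remainders in descending order: Blue 0.8517, Green 0.7629, Violet 0.3854.
Largest remainders: Blue, Green receive the extra seats.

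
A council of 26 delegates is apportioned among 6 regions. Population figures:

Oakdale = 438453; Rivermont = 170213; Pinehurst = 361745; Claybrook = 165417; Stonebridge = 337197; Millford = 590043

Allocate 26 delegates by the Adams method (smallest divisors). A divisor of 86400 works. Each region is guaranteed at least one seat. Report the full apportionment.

Oakdale: 6, Rivermont: 2, Pinehurst: 5, Claybrook: 2, Stonebridge: 4, Millford: 7

With modified divisor 86400: modified quotas Oakdale 5.075, Rivermont 1.970, Pinehurst 4.187, Claybrook 1.915, Stonebridge 3.903, Millford 6.829.
Rounding up: Oakdale 6, Rivermont 2, Pinehurst 5, Claybrook 2, Stonebridge 4, Millford 7 (total 26).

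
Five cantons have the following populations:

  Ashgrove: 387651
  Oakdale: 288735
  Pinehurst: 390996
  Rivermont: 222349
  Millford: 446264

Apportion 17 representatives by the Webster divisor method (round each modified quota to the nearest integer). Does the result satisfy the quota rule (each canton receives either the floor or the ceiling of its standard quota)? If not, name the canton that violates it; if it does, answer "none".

Standard quotas: Ashgrove 3.796, Oakdale 2.827, Pinehurst 3.829, Rivermont 2.177, Millford 4.370.
Webster allocation: Ashgrove 4, Oakdale 3, Pinehurst 4, Rivermont 2, Millford 4.
Every allocation lies between the lower and upper quota.

none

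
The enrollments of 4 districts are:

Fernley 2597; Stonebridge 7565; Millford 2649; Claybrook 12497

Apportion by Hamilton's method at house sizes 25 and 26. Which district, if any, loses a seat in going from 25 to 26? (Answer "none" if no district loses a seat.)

At 25 seats: Fernley 3, Stonebridge 7, Millford 3, Claybrook 12.
At 26 seats: Fernley 2, Stonebridge 8, Millford 3, Claybrook 13.
Fernley drops from 3 to 2.

Fernley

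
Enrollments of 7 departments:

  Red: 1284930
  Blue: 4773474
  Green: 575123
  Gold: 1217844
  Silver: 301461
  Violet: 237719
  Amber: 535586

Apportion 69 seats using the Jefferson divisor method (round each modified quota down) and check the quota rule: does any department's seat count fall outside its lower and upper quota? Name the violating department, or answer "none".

Standard quotas: Red 9.933, Blue 36.899, Green 4.446, Gold 9.414, Silver 2.330, Violet 1.838, Amber 4.140.
Jefferson allocation: Red 10, Blue 39, Green 4, Gold 9, Silver 2, Violet 1, Amber 4.
Blue has quota 36.899 (lower 36, upper 37) but receives 39 — outside the quota interval.

Blue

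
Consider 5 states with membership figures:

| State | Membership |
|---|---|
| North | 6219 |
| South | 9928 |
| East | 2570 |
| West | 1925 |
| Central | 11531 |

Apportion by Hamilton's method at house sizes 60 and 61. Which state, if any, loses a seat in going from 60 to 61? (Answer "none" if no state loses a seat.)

West

At 60 seats: North 12, South 18, East 5, West 4, Central 21.
At 61 seats: North 12, South 19, East 5, West 3, Central 22.
West drops from 4 to 3.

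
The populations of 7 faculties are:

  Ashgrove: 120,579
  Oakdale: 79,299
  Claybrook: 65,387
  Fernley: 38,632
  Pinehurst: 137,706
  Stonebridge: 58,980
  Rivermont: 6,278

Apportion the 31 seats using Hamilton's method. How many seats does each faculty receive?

Ashgrove: 7, Oakdale: 5, Claybrook: 4, Fernley: 2, Pinehurst: 9, Stonebridge: 4, Rivermont: 0

Total 506861; standard divisor 506861/31 ≈ 16350.355.
Standard quotas: Ashgrove 7.3747, Oakdale 4.8500, Claybrook 3.9991, Fernley 2.3628, Pinehurst 8.4222, Stonebridge 3.6073, Rivermont 0.3840.
Lower quotas: Ashgrove 7, Oakdale 4, Claybrook 3, Fernley 2, Pinehurst 8, Stonebridge 3, Rivermont 0 (sum 27, leaving 4 seats).
Remainders in descending order: Claybrook 0.9991, Oakdale 0.8500, Stonebridge 0.6073, Pinehurst 0.4222, Rivermont 0.3840, Ashgrove 0.3747, Fernley 0.3628.
Largest remainders: Claybrook, Oakdale, Stonebridge, Pinehurst receive the extra seats.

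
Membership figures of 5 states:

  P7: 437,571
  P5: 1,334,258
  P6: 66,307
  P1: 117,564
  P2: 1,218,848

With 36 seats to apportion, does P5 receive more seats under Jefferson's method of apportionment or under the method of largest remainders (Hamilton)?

Jefferson: P7 5, P5 16, P6 0, P1 1, P2 14.
Hamilton: P7 5, P5 15, P6 1, P1 1, P2 14.
P5 gets 16 under Jefferson and 15 under Hamilton.

Jefferson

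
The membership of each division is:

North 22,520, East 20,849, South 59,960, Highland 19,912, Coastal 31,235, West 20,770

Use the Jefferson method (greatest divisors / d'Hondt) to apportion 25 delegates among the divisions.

Standard divisor 175246/25 ≈ 7009.84; standard quotas: North 3.213, East 2.974, South 8.554, Highland 2.841, Coastal 4.456, West 2.963.
Rounding down gives 3, 2, 8, 2, 4, 2 = 21 seats, so the divisor must be adjusted.
With modified divisor 6400: modified quotas North 3.519, East 3.258, South 9.369, Highland 3.111, Coastal 4.880, West 3.245.
Rounding down: North 3, East 3, South 9, Highland 3, Coastal 4, West 3 (total 25).

North 3; East 3; South 9; Highland 3; Coastal 4; West 3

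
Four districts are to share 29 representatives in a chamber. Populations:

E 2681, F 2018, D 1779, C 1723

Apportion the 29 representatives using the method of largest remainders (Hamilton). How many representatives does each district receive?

Standard divisor: 8201 ÷ 29 ≈ 282.793.
Standard quotas: E 9.480, F 7.136, D 6.291, C 6.093.
Lower quotas: E 9, F 7, D 6, C 6 (sum 28, leaving 1 seat).
Remainders in descending order: E 0.480, D 0.291, F 0.136, C 0.093.
The surplus seat goes to E.

E 10, F 7, D 6, C 6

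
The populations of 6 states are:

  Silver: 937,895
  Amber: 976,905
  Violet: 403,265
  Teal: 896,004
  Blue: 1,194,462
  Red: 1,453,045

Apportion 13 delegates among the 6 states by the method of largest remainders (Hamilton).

Silver 2, Amber 2, Violet 1, Teal 2, Blue 3, Red 3

Standard divisor: 5861576 ÷ 13 ≈ 450890.462.
Standard quotas: Silver 2.0801, Amber 2.1666, Violet 0.8944, Teal 1.9872, Blue 2.6491, Red 3.2226.
Lower quotas: Silver 2, Amber 2, Violet 0, Teal 1, Blue 2, Red 3 (sum 10, leaving 3 seats).
Remainders in descending order: Teal 0.9872, Violet 0.8944, Blue 0.6491, Red 0.2226, Amber 0.1666, Silver 0.0801.
Largest remainders: Teal, Violet, Blue receive the extra seats.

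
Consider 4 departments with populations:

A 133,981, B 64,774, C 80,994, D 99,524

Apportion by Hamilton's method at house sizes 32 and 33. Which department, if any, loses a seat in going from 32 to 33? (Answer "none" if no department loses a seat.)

B

At 32 seats: A 11, B 6, C 7, D 8.
At 33 seats: A 12, B 5, C 7, D 9.
B drops from 6 to 5.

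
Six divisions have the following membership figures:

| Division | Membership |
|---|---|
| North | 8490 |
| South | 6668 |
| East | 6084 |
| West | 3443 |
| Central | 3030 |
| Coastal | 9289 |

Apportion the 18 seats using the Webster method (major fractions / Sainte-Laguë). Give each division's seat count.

Standard divisor 37004/18 ≈ 2055.778; standard quotas: North 4.130, South 3.244, East 2.959, West 1.675, Central 1.474, Coastal 4.518.
Rounding to the nearest integer gives North 4, South 3, East 3, West 2, Central 1, Coastal 5 — total 18, matching the house size, so no adjustment is needed.

North 4, South 3, East 3, West 2, Central 1, Coastal 5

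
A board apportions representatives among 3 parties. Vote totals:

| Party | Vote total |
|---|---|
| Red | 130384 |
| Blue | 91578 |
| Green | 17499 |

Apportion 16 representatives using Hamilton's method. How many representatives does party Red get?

The standard divisor is 239461/16 ≈ 14966.312.
Standard quotas: Red 8.7118, Blue 6.1189, Green 1.1692.
Lower quotas: Red 8, Blue 6, Green 1 (sum 15, leaving 1 seat).
Remainders in descending order: Red 0.7118, Green 0.1692, Blue 0.1189.
The surplus seat goes to Red.
Red receives 9.

9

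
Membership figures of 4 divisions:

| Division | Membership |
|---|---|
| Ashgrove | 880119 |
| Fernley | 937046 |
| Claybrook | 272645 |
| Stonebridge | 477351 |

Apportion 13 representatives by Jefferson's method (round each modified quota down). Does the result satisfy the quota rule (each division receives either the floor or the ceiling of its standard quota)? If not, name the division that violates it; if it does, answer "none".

none

Standard quotas: Ashgrove 4.457, Fernley 4.745, Claybrook 1.381, Stonebridge 2.417.
Jefferson allocation: Ashgrove 5, Fernley 5, Claybrook 1, Stonebridge 2.
Every allocation lies between the lower and upper quota.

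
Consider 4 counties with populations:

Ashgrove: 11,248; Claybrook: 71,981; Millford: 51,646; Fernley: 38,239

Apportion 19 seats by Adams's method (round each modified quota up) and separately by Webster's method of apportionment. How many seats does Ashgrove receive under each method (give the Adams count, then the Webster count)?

2 and 1

Adams: Ashgrove 2, Claybrook 7, Millford 6, Fernley 4.
Webster: Ashgrove 1, Claybrook 8, Millford 6, Fernley 4.
Ashgrove gets 2 under Adams and 1 under Webster.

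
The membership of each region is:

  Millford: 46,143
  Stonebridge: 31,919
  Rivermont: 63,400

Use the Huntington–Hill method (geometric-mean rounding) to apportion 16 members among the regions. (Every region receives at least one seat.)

With divisor 8843: modified quotas Millford 5.218, Stonebridge 3.610, Rivermont 7.170.
Geometric-mean thresholds: Millford √(5·6)=5.477, Stonebridge √(3·4)=3.464, Rivermont √(7·8)=7.483.
Each quota rounded against its threshold gives Millford 5, Stonebridge 4, Rivermont 7 (total 16).

Millford 5; Stonebridge 4; Rivermont 7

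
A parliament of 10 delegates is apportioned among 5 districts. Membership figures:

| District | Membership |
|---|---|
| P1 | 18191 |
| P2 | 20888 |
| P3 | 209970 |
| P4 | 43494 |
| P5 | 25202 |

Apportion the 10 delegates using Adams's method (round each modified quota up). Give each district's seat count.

P1 1, P2 1, P3 5, P4 2, P5 1

Standard divisor 317745/10 ≈ 31774.5; standard quotas: P1 0.573, P2 0.657, P3 6.608, P4 1.369, P5 0.793.
Rounding up gives 1, 1, 7, 2, 1 = 12 seats, so the divisor must be adjusted.
With modified divisor 42444: modified quotas P1 0.429, P2 0.492, P3 4.947, P4 1.025, P5 0.594.
Rounding up: P1 1, P2 1, P3 5, P4 2, P5 1 (total 10).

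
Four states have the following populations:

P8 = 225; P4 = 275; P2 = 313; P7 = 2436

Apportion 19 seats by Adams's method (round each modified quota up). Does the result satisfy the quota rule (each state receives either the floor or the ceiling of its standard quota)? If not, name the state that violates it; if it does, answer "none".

Standard quotas: P8 1.316, P4 1.608, P2 1.830, P7 14.246.
Adams allocation: P8 2, P4 2, P2 2, P7 13.
P7 has quota 14.246 (lower 14, upper 15) but receives 13 — outside the quota interval.

P7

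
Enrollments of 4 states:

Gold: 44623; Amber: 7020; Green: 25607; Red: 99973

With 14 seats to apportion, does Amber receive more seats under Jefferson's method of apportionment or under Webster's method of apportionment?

Webster

Jefferson: Gold 4, Amber 0, Green 2, Red 8.
Webster: Gold 3, Amber 1, Green 2, Red 8.
Amber gets 0 under Jefferson and 1 under Webster.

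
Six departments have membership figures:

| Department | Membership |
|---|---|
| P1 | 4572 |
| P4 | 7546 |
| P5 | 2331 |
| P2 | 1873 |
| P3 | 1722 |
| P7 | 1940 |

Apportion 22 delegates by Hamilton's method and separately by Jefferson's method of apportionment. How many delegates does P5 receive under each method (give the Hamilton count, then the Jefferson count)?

Hamilton: P1 5, P4 8, P5 3, P2 2, P3 2, P7 2.
Jefferson: P1 5, P4 9, P5 2, P2 2, P3 2, P7 2.
P5 gets 3 under Hamilton and 2 under Jefferson.

3 and 2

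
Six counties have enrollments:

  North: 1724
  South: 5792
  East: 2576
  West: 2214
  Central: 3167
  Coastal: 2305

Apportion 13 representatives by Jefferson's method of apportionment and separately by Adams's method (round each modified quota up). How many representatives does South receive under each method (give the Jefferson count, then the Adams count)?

5 and 4

Jefferson: North 1, South 5, East 2, West 1, Central 2, Coastal 2.
Adams: North 1, South 4, East 2, West 2, Central 2, Coastal 2.
South gets 5 under Jefferson and 4 under Adams.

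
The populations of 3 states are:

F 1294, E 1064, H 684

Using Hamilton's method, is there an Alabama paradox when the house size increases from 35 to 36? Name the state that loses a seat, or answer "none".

At 35 seats: F 15, E 12, H 8.
At 36 seats: F 15, E 13, H 8.
No state's allocation decreased.

none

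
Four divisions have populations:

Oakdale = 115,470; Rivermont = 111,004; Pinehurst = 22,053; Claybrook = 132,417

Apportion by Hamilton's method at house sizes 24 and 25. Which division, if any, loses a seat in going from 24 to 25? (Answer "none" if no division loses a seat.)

At 24 seats: Oakdale 7, Rivermont 7, Pinehurst 2, Claybrook 8.
At 25 seats: Oakdale 8, Rivermont 7, Pinehurst 1, Claybrook 9.
Pinehurst drops from 2 to 1.

Pinehurst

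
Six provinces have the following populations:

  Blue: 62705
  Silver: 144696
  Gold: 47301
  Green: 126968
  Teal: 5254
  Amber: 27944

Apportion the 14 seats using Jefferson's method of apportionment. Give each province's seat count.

Blue 2; Silver 5; Gold 1; Green 5; Teal 0; Amber 1

Standard divisor 414868/14 ≈ 29633.429; standard quotas: Blue 2.116, Silver 4.883, Gold 1.596, Green 4.285, Teal 0.177, Amber 0.943.
Rounding down gives 2, 4, 1, 4, 0, 0 = 11 seats, so the divisor must be adjusted.
With modified divisor 24800: modified quotas Blue 2.528, Silver 5.835, Gold 1.907, Green 5.120, Teal 0.212, Amber 1.127.
Rounding down: Blue 2, Silver 5, Gold 1, Green 5, Teal 0, Amber 1 (total 14).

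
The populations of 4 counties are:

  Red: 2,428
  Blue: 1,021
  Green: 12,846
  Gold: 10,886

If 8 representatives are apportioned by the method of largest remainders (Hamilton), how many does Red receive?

Total 27181; standard divisor 27181/8 ≈ 3397.625.
Standard quotas: Red 0.7146, Blue 0.3005, Green 3.7809, Gold 3.2040.
Lower quotas: Red 0, Blue 0, Green 3, Gold 3 (sum 6, leaving 2 seats).
Remainders in descending order: Green 0.7809, Red 0.7146, Blue 0.3005, Gold 0.2040.
The surplus seats go to Green, Red.
Red receives 1.

1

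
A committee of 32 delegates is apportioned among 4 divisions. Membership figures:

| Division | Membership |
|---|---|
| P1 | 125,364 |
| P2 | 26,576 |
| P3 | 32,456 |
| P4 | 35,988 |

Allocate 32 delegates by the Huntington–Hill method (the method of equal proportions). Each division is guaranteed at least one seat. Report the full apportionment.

With divisor 6973: modified quotas P1 17.978, P2 3.811, P3 4.655, P4 5.161.
Geometric-mean thresholds: P1 √(17·18)=17.493, P2 √(3·4)=3.464, P3 √(4·5)=4.472, P4 √(5·6)=5.477.
Each quota rounded against its threshold gives P1 18, P2 4, P3 5, P4 5 (total 32).

P1 18, P2 4, P3 5, P4 5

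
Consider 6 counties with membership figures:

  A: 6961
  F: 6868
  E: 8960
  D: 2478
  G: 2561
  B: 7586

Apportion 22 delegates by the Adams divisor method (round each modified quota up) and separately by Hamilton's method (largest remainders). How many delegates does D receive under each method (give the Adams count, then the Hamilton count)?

2 and 1

Adams: A 4, F 4, E 5, D 2, G 2, B 5.
Hamilton: A 4, F 4, E 6, D 1, G 2, B 5.
D gets 2 under Adams and 1 under Hamilton.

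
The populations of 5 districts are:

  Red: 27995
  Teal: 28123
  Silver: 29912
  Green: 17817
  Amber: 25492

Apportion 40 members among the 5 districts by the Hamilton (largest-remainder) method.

Total 129339; standard divisor 129339/40 ≈ 3233.475.
Standard quotas: Red 8.6579, Teal 8.6975, Silver 9.2507, Green 5.5102, Amber 7.8838.
Lower quotas: Red 8, Teal 8, Silver 9, Green 5, Amber 7 (sum 37, leaving 3 seats).
Remainders in descending order: Amber 0.8838, Teal 0.6975, Red 0.6579, Green 0.5102, Silver 0.2507.
The surplus seats go to Amber, Teal, Red.

Red 9, Teal 9, Silver 9, Green 5, Amber 8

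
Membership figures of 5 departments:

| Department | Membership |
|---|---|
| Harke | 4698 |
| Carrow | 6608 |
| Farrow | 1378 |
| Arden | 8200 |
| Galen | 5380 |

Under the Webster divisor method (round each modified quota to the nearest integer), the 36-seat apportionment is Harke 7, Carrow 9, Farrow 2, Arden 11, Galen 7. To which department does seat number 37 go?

Priority for the next seat is population ÷ (current seats + 0.5).
Priorities: Harke 626.400, Carrow 695.579, Farrow 551.200, Arden 713.043, Galen 717.333.
Highest priority: Galen.

Galen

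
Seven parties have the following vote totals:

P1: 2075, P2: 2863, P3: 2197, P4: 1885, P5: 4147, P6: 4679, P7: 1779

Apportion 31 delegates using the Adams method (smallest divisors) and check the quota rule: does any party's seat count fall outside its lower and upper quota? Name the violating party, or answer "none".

none

Standard quotas: P1 3.278, P2 4.522, P3 3.470, P4 2.978, P5 6.551, P6 7.391, P7 2.810.
Adams allocation: P1 3, P2 5, P3 4, P4 3, P5 6, P6 7, P7 3.
Every allocation lies between the lower and upper quota.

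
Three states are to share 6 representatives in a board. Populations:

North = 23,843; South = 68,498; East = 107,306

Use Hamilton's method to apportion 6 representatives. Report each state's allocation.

The standard divisor is 199647/6 ≈ 33274.5.
Standard quotas: North 0.7166, South 2.0586, East 3.2249.
Lower quotas: North 0, South 2, East 3 (sum 5, leaving 1 seat).
Remainders in descending order: North 0.7166, East 0.2249, South 0.0586.
Largest remainder: North receives the extra seat.

North 1, South 2, East 3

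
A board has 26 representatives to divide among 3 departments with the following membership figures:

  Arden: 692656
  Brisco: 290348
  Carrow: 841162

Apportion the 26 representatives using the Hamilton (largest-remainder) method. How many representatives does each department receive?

Total 1824166; standard divisor 1824166/26 ≈ 70160.231.
Standard quotas: Arden 9.8725, Brisco 4.1384, Carrow 11.9892.
Lower quotas: Arden 9, Brisco 4, Carrow 11 (sum 24, leaving 2 seats).
Remainders in descending order: Carrow 0.9892, Arden 0.8725, Brisco 0.1384.
Largest remainders: Carrow, Arden receive the extra seats.

Arden 10, Brisco 4, Carrow 12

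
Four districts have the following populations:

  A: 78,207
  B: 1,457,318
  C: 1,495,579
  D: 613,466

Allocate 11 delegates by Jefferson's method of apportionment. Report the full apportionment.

A 0, B 4, C 5, D 2

Standard divisor 3644570/11 ≈ 331324.545; standard quotas: A 0.236, B 4.398, C 4.514, D 1.852.
Rounding down gives 0, 4, 4, 1 = 9 seats, so the divisor must be adjusted.
With modified divisor 295300: modified quotas A 0.265, B 4.935, C 5.065, D 2.077.
Rounding down: A 0, B 4, C 5, D 2 (total 11).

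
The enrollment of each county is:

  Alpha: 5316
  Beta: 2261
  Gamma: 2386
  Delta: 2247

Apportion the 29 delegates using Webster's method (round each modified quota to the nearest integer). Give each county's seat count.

Standard divisor 12210/29 ≈ 421.034; standard quotas: Alpha 12.626, Beta 5.370, Gamma 5.667, Delta 5.337.
Rounding to the nearest integer gives Alpha 13, Beta 5, Gamma 6, Delta 5 — total 29, matching the house size, so no adjustment is needed.

Alpha: 13; Beta: 5; Gamma: 6; Delta: 5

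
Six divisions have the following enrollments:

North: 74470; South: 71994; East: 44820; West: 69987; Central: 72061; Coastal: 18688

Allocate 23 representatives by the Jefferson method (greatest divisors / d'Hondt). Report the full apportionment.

Standard divisor 352020/23 ≈ 15305.217; standard quotas: North 4.866, South 4.704, East 2.928, West 4.573, Central 4.708, Coastal 1.221.
Rounding down gives 4, 4, 2, 4, 4, 1 = 19 seats, so the divisor must be adjusted.
With modified divisor 14200: modified quotas North 5.244, South 5.070, East 3.156, West 4.929, Central 5.075, Coastal 1.316.
Rounding down: North 5, South 5, East 3, West 4, Central 5, Coastal 1 (total 23).

North 5, South 5, East 3, West 4, Central 5, Coastal 1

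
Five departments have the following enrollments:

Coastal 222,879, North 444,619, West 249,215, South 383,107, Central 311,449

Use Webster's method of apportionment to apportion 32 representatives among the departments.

Standard divisor 1611269/32 ≈ 50352.156; standard quotas: Coastal 4.426, North 8.830, West 4.949, South 7.609, Central 6.185.
Rounding to the nearest integer gives Coastal 4, North 9, West 5, South 8, Central 6 — total 32, matching the house size, so no adjustment is needed.

Coastal 4, North 9, West 5, South 8, Central 6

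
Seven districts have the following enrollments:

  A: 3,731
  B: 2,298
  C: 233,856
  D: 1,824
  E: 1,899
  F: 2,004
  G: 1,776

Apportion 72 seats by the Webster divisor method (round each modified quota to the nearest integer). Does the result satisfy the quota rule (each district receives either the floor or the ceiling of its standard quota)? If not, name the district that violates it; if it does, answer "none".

Standard quotas: A 1.086, B 0.669, C 68.062, D 0.531, E 0.553, F 0.583, G 0.517.
Webster allocation: A 1, B 1, C 66, D 1, E 1, F 1, G 1.
C has quota 68.062 (lower 68, upper 69) but receives 66 — outside the quota interval.

C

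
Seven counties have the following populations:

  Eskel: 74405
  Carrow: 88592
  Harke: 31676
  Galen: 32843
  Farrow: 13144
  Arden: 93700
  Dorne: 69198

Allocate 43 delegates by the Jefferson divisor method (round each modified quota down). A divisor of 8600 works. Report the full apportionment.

With modified divisor 8600: modified quotas Eskel 8.652, Carrow 10.301, Harke 3.683, Galen 3.819, Farrow 1.528, Arden 10.895, Dorne 8.046.
Rounding down: Eskel 8, Carrow 10, Harke 3, Galen 3, Farrow 1, Arden 10, Dorne 8 (total 43).

Eskel: 8, Carrow: 10, Harke: 3, Galen: 3, Farrow: 1, Arden: 10, Dorne: 8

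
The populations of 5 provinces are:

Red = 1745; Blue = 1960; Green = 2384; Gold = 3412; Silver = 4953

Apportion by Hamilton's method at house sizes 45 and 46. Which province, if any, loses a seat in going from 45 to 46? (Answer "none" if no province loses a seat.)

Red

At 45 seats: Red 6, Blue 6, Green 7, Gold 11, Silver 15.
At 46 seats: Red 5, Blue 6, Green 8, Gold 11, Silver 16.
Red drops from 6 to 5.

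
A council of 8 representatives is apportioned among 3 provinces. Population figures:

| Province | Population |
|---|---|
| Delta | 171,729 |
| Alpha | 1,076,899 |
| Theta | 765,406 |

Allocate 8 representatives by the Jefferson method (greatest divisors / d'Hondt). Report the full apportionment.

Delta: 0, Alpha: 5, Theta: 3

Standard divisor 2014034/8 ≈ 251754.25; standard quotas: Delta 0.682, Alpha 4.278, Theta 3.040.
Rounding down gives 0, 4, 3 = 7 seats, so the divisor must be adjusted.
With modified divisor 203400: modified quotas Delta 0.844, Alpha 5.294, Theta 3.763.
Rounding down: Delta 0, Alpha 5, Theta 3 (total 8).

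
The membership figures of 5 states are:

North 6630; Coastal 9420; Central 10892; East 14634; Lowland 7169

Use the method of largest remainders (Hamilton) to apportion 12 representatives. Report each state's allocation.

North=2, Coastal=2, Central=3, East=3, Lowland=2

The standard divisor is 48745/12 ≈ 4062.083.
Standard quotas: North 1.6322, Coastal 2.3190, Central 2.6814, East 3.6026, Lowland 1.7649.
Lower quotas: North 1, Coastal 2, Central 2, East 3, Lowland 1 (sum 9, leaving 3 seats).
Remainders in descending order: Lowland 0.7649, Central 0.6814, North 0.6322, East 0.6026, Coastal 0.3190.
The surplus seats go to Lowland, Central, North.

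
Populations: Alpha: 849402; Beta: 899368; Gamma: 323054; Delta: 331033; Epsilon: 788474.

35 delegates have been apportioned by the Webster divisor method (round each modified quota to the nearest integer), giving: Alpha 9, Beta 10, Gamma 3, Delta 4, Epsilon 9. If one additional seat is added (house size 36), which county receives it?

Priority for the next seat is population ÷ (current seats + 0.5).
Priorities: Alpha 89410.737, Beta 85654.095, Gamma 92301.143, Delta 73562.889, Epsilon 82997.263.
Highest priority: Gamma.

Gamma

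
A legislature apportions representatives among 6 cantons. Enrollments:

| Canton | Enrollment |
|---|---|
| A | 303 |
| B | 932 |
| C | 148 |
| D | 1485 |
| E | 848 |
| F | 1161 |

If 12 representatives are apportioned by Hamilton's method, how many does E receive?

2

Total 4877; standard divisor 4877/12 ≈ 406.417.
Standard quotas: A 0.746, B 2.293, C 0.364, D 3.654, E 2.087, F 2.857.
Lower quotas: A 0, B 2, C 0, D 3, E 2, F 2 (sum 9, leaving 3 seats).
Remainders in descending order: F 0.857, A 0.746, D 0.654, C 0.364, B 0.293, E 0.087.
The surplus seats go to F, A, D.
E receives 2.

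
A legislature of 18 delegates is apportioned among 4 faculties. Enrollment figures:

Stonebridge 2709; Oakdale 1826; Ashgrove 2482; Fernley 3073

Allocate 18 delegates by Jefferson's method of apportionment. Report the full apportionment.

Stonebridge 5, Oakdale 3, Ashgrove 4, Fernley 6

Standard divisor 10090/18 ≈ 560.556; standard quotas: Stonebridge 4.833, Oakdale 3.257, Ashgrove 4.428, Fernley 5.482.
Rounding down gives 4, 3, 4, 5 = 16 seats, so the divisor must be adjusted.
With modified divisor 500: modified quotas Stonebridge 5.418, Oakdale 3.652, Ashgrove 4.964, Fernley 6.146.
Rounding down: Stonebridge 5, Oakdale 3, Ashgrove 4, Fernley 6 (total 18).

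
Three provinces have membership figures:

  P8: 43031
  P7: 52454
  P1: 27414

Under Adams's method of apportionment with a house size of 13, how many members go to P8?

Standard divisor 122899/13 ≈ 9453.769; standard quotas: P8 4.552, P7 5.548, P1 2.900.
Rounding up gives 5, 6, 3 = 14 seats, so the divisor must be adjusted.
With modified divisor 10600: modified quotas P8 4.060, P7 4.948, P1 2.586.
Rounding up: P8 5, P7 5, P1 3 (total 13).
P8 receives 5.

5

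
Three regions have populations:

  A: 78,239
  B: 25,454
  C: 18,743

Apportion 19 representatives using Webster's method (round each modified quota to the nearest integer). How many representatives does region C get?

Standard divisor 122436/19 ≈ 6444; standard quotas: A 12.141, B 3.950, C 2.909.
Rounding to the nearest integer gives A 12, B 4, C 3 — total 19, matching the house size, so no adjustment is needed.
C receives 3.

3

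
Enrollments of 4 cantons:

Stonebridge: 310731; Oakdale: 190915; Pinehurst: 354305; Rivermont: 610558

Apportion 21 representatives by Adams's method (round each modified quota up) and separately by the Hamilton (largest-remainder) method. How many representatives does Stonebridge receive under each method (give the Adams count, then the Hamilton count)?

Adams: Stonebridge 5, Oakdale 3, Pinehurst 5, Rivermont 8.
Hamilton: Stonebridge 4, Oakdale 3, Pinehurst 5, Rivermont 9.
Stonebridge gets 5 under Adams and 4 under Hamilton.

5 and 4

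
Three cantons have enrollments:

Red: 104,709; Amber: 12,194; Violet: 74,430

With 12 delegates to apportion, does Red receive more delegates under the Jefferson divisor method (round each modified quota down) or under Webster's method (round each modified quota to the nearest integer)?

Jefferson

Jefferson: Red 7, Amber 0, Violet 5.
Webster: Red 6, Amber 1, Violet 5.
Red gets 7 under Jefferson and 6 under Webster.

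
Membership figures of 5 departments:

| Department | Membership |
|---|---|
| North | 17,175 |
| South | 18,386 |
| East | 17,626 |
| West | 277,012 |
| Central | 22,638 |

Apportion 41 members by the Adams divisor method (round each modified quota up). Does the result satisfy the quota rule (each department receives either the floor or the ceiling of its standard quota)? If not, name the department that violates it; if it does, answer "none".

Standard quotas: North 1.996, South 2.136, East 2.048, West 32.189, Central 2.631.
Adams allocation: North 2, South 3, East 2, West 31, Central 3.
West has quota 32.189 (lower 32, upper 33) but receives 31 — outside the quota interval.

West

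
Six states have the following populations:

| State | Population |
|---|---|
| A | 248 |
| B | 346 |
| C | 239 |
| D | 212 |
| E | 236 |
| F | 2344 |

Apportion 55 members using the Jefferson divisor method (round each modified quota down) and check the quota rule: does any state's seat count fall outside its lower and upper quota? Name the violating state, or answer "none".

F

Standard quotas: A 3.763, B 5.250, C 3.626, D 3.217, E 3.581, F 35.564.
Jefferson allocation: A 4, B 5, C 3, D 3, E 3, F 37.
F has quota 35.564 (lower 35, upper 36) but receives 37 — outside the quota interval.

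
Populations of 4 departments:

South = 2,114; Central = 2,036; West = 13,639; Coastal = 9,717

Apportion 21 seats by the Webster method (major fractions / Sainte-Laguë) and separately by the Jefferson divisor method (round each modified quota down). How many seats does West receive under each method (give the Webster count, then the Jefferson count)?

10 and 11

Webster: South 2, Central 2, West 10, Coastal 7.
Jefferson: South 1, Central 1, West 11, Coastal 8.
West gets 10 under Webster and 11 under Jefferson.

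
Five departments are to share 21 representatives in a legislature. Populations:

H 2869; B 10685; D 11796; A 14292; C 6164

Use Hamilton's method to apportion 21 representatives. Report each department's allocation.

Standard divisor: 45806 ÷ 21 ≈ 2181.238.
Standard quotas: H 1.3153, B 4.8986, D 5.4079, A 6.5522, C 2.8259.
Lower quotas: H 1, B 4, D 5, A 6, C 2 (sum 18, leaving 3 seats).
Remainders in descending order: B 0.8986, C 0.8259, A 0.5522, D 0.4079, H 0.3153.
Largest remainders: B, C, A receive the extra seats.

H=1, B=5, D=5, A=7, C=3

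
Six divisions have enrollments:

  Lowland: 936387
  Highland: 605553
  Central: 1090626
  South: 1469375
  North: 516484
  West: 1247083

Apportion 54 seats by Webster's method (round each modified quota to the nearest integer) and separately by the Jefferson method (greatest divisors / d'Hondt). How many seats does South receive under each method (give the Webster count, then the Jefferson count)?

Webster: Lowland 9, Highland 6, Central 10, South 13, North 5, West 11.
Jefferson: Lowland 9, Highland 5, Central 10, South 14, North 4, West 12.
South gets 13 under Webster and 14 under Jefferson.

13 and 14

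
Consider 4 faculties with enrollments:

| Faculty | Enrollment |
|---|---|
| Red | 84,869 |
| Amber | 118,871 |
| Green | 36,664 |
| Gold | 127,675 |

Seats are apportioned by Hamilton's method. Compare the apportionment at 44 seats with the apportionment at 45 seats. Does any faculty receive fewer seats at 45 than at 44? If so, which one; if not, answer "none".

At 44 seats: Red 10, Amber 14, Green 5, Gold 15.
At 45 seats: Red 10, Amber 15, Green 4, Gold 16.
Green drops from 5 to 4.

Green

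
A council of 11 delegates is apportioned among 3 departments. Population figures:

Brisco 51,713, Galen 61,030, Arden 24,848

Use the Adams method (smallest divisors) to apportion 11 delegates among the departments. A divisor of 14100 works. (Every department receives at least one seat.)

Brisco=4; Galen=5; Arden=2

With modified divisor 14100: modified quotas Brisco 3.668, Galen 4.328, Arden 1.762.
Rounding up: Brisco 4, Galen 5, Arden 2 (total 11).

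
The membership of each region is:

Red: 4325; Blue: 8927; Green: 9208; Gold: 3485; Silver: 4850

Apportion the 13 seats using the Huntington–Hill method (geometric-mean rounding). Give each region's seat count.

Red: 2, Blue: 4, Green: 4, Gold: 1, Silver: 2

With divisor 2521: modified quotas Red 1.716, Blue 3.541, Green 3.653, Gold 1.382, Silver 1.924.
Geometric-mean thresholds: Red √(1·2)=1.414, Blue √(3·4)=3.464, Green √(3·4)=3.464, Gold √(1·2)=1.414, Silver √(1·2)=1.414.
Each quota rounded against its threshold gives Red 2, Blue 4, Green 4, Gold 1, Silver 2 (total 13).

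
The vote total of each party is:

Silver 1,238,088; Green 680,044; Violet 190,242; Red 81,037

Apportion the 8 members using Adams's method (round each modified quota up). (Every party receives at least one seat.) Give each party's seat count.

Standard divisor 2189411/8 ≈ 273676.375; standard quotas: Silver 4.524, Green 2.485, Violet 0.695, Red 0.296.
Rounding up gives 5, 3, 1, 1 = 10 seats, so the divisor must be adjusted.
With modified divisor 376400: modified quotas Silver 3.289, Green 1.807, Violet 0.505, Red 0.215.
Rounding up: Silver 4, Green 2, Violet 1, Red 1 (total 8).

Silver: 4, Green: 2, Violet: 1, Red: 1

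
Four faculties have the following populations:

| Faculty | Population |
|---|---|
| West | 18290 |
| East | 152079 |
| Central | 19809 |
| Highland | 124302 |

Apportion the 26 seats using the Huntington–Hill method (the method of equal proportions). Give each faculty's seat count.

With divisor 12555: modified quotas West 1.457, East 12.113, Central 1.578, Highland 9.901.
Geometric-mean thresholds: West √(1·2)=1.414, East √(12·13)=12.490, Central √(1·2)=1.414, Highland √(9·10)=9.487.
Each quota rounded against its threshold gives West 2, East 12, Central 2, Highland 10 (total 26).

West=2, East=12, Central=2, Highland=10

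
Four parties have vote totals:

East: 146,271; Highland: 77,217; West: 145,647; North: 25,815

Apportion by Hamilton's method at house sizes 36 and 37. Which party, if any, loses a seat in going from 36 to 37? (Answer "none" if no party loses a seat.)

At 36 seats: East 13, Highland 7, West 13, North 3.
At 37 seats: East 14, Highland 7, West 14, North 2.
North drops from 3 to 2.

North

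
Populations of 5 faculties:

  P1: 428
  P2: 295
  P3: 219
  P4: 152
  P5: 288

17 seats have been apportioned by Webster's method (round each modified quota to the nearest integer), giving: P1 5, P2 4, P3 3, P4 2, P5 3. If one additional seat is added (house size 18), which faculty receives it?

Priority for the next seat is population ÷ (current seats + 0.5).
Priorities: P1 77.818, P2 65.556, P3 62.571, P4 60.800, P5 82.286.
Highest priority: P5.

P5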